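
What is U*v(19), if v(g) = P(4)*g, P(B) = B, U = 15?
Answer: 1140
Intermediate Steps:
v(g) = 4*g
U*v(19) = 15*(4*19) = 15*76 = 1140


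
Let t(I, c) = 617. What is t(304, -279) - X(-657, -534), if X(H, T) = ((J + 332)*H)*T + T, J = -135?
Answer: -69113935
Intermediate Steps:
X(H, T) = T + 197*H*T (X(H, T) = ((-135 + 332)*H)*T + T = (197*H)*T + T = 197*H*T + T = T + 197*H*T)
t(304, -279) - X(-657, -534) = 617 - (-534)*(1 + 197*(-657)) = 617 - (-534)*(1 - 129429) = 617 - (-534)*(-129428) = 617 - 1*69114552 = 617 - 69114552 = -69113935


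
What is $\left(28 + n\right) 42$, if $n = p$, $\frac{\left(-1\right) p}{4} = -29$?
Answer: $6048$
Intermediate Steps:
$p = 116$ ($p = \left(-4\right) \left(-29\right) = 116$)
$n = 116$
$\left(28 + n\right) 42 = \left(28 + 116\right) 42 = 144 \cdot 42 = 6048$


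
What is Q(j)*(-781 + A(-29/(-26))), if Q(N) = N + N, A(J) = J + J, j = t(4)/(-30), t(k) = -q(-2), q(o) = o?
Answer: 20248/195 ≈ 103.84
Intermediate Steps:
t(k) = 2 (t(k) = -1*(-2) = 2)
j = -1/15 (j = 2/(-30) = 2*(-1/30) = -1/15 ≈ -0.066667)
A(J) = 2*J
Q(N) = 2*N
Q(j)*(-781 + A(-29/(-26))) = (2*(-1/15))*(-781 + 2*(-29/(-26))) = -2*(-781 + 2*(-29*(-1/26)))/15 = -2*(-781 + 2*(29/26))/15 = -2*(-781 + 29/13)/15 = -2/15*(-10124/13) = 20248/195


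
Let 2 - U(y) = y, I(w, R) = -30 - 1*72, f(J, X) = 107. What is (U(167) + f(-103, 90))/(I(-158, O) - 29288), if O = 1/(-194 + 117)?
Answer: 29/14695 ≈ 0.0019735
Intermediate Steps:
O = -1/77 (O = 1/(-77) = -1/77 ≈ -0.012987)
I(w, R) = -102 (I(w, R) = -30 - 72 = -102)
U(y) = 2 - y
(U(167) + f(-103, 90))/(I(-158, O) - 29288) = ((2 - 1*167) + 107)/(-102 - 29288) = ((2 - 167) + 107)/(-29390) = (-165 + 107)*(-1/29390) = -58*(-1/29390) = 29/14695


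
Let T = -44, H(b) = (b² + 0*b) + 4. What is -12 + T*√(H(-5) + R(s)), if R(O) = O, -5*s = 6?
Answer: -12 - 44*√695/5 ≈ -243.99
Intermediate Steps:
s = -6/5 (s = -⅕*6 = -6/5 ≈ -1.2000)
H(b) = 4 + b² (H(b) = (b² + 0) + 4 = b² + 4 = 4 + b²)
-12 + T*√(H(-5) + R(s)) = -12 - 44*√((4 + (-5)²) - 6/5) = -12 - 44*√((4 + 25) - 6/5) = -12 - 44*√(29 - 6/5) = -12 - 44*√695/5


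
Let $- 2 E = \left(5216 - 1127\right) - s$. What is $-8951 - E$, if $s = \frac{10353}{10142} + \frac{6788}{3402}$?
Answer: $- \frac{238347582047}{34503084} \approx -6908.0$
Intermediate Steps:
$s = \frac{52032401}{17251542}$ ($s = 10353 \cdot \frac{1}{10142} + 6788 \cdot \frac{1}{3402} = \frac{10353}{10142} + \frac{3394}{1701} = \frac{52032401}{17251542} \approx 3.0161$)
$E = - \frac{70489522837}{34503084}$ ($E = - \frac{\left(5216 - 1127\right) - \frac{52032401}{17251542}}{2} = - \frac{4089 - \frac{52032401}{17251542}}{2} = \left(- \frac{1}{2}\right) \frac{70489522837}{17251542} = - \frac{70489522837}{34503084} \approx -2043.0$)
$-8951 - E = -8951 - - \frac{70489522837}{34503084} = -8951 + \frac{70489522837}{34503084} = - \frac{238347582047}{34503084}$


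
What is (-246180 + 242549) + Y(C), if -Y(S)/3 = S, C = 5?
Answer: -3646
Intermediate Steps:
Y(S) = -3*S
(-246180 + 242549) + Y(C) = (-246180 + 242549) - 3*5 = -3631 - 15 = -3646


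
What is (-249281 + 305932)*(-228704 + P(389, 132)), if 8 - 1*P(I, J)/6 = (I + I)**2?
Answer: -218693254360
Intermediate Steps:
P(I, J) = 48 - 24*I**2 (P(I, J) = 48 - 6*(I + I)**2 = 48 - 6*4*I**2 = 48 - 24*I**2)
(-249281 + 305932)*(-228704 + P(389, 132)) = (-249281 + 305932)*(-228704 + (48 - 24*389**2)) = 56651*(-228704 + (48 - 24*151321)) = 56651*(-228704 + (48 - 3631704)) = 56651*(-228704 - 3631656) = 56651*(-3860360) = -218693254360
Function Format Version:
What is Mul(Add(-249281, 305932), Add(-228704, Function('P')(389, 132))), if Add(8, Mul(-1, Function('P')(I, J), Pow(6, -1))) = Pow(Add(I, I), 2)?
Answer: -218693254360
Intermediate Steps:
Function('P')(I, J) = Add(48, Mul(-24, Pow(I, 2))) (Function('P')(I, J) = Add(48, Mul(-6, Pow(Add(I, I), 2))) = Add(48, Mul(-6, Pow(Mul(2, I), 2))) = Add(48, Mul(-6, Mul(4, Pow(I, 2)))) = Add(48, Mul(-24, Pow(I, 2))))
Mul(Add(-249281, 305932), Add(-228704, Function('P')(389, 132))) = Mul(Add(-249281, 305932), Add(-228704, Add(48, Mul(-24, Pow(389, 2))))) = Mul(56651, Add(-228704, Add(48, Mul(-24, 151321)))) = Mul(56651, Add(-228704, Add(48, -3631704))) = Mul(56651, Add(-228704, -3631656)) = Mul(56651, -3860360) = -218693254360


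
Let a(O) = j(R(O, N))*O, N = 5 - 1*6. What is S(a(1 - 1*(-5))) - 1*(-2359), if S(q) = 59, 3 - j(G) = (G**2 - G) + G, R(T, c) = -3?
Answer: 2418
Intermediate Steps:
N = -1 (N = 5 - 6 = -1)
j(G) = 3 - G**2 (j(G) = 3 - ((G**2 - G) + G) = 3 - G**2)
a(O) = -6*O (a(O) = (3 - 1*(-3)**2)*O = (3 - 1*9)*O = (3 - 9)*O = -6*O)
S(a(1 - 1*(-5))) - 1*(-2359) = 59 - 1*(-2359) = 59 + 2359 = 2418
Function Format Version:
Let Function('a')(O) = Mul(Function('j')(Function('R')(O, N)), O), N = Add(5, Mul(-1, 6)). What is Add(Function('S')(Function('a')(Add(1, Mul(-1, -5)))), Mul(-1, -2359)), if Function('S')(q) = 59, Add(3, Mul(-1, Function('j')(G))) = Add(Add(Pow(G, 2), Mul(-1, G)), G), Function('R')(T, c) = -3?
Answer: 2418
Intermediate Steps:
N = -1 (N = Add(5, -6) = -1)
Function('j')(G) = Add(3, Mul(-1, Pow(G, 2))) (Function('j')(G) = Add(3, Mul(-1, Add(Add(Pow(G, 2), Mul(-1, G)), G))) = Add(3, Mul(-1, Pow(G, 2))))
Function('a')(O) = Mul(-6, O) (Function('a')(O) = Mul(Add(3, Mul(-1, Pow(-3, 2))), O) = Mul(Add(3, Mul(-1, 9)), O) = Mul(Add(3, -9), O) = Mul(-6, O))
Add(Function('S')(Function('a')(Add(1, Mul(-1, -5)))), Mul(-1, -2359)) = Add(59, Mul(-1, -2359)) = Add(59, 2359) = 2418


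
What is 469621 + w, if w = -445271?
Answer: 24350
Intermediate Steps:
469621 + w = 469621 - 445271 = 24350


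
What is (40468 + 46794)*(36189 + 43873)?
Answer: 6986370244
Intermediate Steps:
(40468 + 46794)*(36189 + 43873) = 87262*80062 = 6986370244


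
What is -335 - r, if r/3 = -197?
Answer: 256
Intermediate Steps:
r = -591 (r = 3*(-197) = -591)
-335 - r = -335 - 1*(-591) = -335 + 591 = 256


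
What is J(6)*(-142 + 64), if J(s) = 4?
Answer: -312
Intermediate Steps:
J(6)*(-142 + 64) = 4*(-142 + 64) = 4*(-78) = -312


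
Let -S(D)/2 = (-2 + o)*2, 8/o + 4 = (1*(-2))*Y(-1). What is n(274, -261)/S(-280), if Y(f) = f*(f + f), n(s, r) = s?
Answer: 137/6 ≈ 22.833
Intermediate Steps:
Y(f) = 2*f² (Y(f) = f*(2*f) = 2*f²)
o = -1 (o = 8/(-4 + (1*(-2))*(2*(-1)²)) = 8/(-4 - 4) = 8/(-8) = 8*(-⅛) = -1)
S(D) = 12 (S(D) = -2*(-2 - 1)*2 = -(-6)*2 = -2*(-6) = 12)
n(274, -261)/S(-280) = 274/12 = 274*(1/12) = 137/6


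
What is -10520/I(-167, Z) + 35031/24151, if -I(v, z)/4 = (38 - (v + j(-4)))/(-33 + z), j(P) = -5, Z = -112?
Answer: -920262734/507171 ≈ -1814.5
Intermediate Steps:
I(v, z) = -4*(43 - v)/(-33 + z) (I(v, z) = -4*(38 - (v - 5))/(-33 + z) = -4*(38 - (-5 + v))/(-33 + z) = -4*(38 + (5 - v))/(-33 + z) = -4*(43 - v)/(-33 + z))
-10520/I(-167, Z) + 35031/24151 = -10520*(-33 - 112)/(4*(-43 - 167)) + 35031/24151 = -10520/(4*(-210)/(-145)) + 35031*(1/24151) = -10520/(4*(-1/145)*(-210)) + 35031/24151 = -10520/168/29 + 35031/24151 = -10520*29/168 + 35031/24151 = -38135/21 + 35031/24151 = -920262734/507171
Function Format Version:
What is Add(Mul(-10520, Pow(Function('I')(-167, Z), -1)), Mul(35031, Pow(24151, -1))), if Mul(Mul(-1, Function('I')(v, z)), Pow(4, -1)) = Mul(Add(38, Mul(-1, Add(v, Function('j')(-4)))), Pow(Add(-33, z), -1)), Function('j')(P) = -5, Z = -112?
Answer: Rational(-920262734, 507171) ≈ -1814.5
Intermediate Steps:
Function('I')(v, z) = Mul(-4, Pow(Add(-33, z), -1), Add(43, Mul(-1, v))) (Function('I')(v, z) = Mul(-4, Mul(Add(38, Mul(-1, Add(v, -5))), Pow(Add(-33, z), -1))) = Mul(-4, Mul(Add(38, Mul(-1, Add(-5, v))), Pow(Add(-33, z), -1))) = Mul(-4, Mul(Add(38, Add(5, Mul(-1, v))), Pow(Add(-33, z), -1))) = Mul(-4, Mul(Add(43, Mul(-1, v)), Pow(Add(-33, z), -1))) = Mul(-4, Mul(Pow(Add(-33, z), -1), Add(43, Mul(-1, v)))) = Mul(-4, Pow(Add(-33, z), -1), Add(43, Mul(-1, v))))
Add(Mul(-10520, Pow(Function('I')(-167, Z), -1)), Mul(35031, Pow(24151, -1))) = Add(Mul(-10520, Pow(Mul(4, Pow(Add(-33, -112), -1), Add(-43, -167)), -1)), Mul(35031, Pow(24151, -1))) = Add(Mul(-10520, Pow(Mul(4, Pow(-145, -1), -210), -1)), Mul(35031, Rational(1, 24151))) = Add(Mul(-10520, Pow(Mul(4, Rational(-1, 145), -210), -1)), Rational(35031, 24151)) = Add(Mul(-10520, Pow(Rational(168, 29), -1)), Rational(35031, 24151)) = Add(Mul(-10520, Rational(29, 168)), Rational(35031, 24151)) = Add(Rational(-38135, 21), Rational(35031, 24151)) = Rational(-920262734, 507171)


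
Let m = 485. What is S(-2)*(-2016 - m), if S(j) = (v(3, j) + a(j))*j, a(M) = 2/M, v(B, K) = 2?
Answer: 5002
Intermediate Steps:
S(j) = j*(2 + 2/j) (S(j) = (2 + 2/j)*j = j*(2 + 2/j))
S(-2)*(-2016 - m) = (2 + 2*(-2))*(-2016 - 1*485) = (2 - 4)*(-2016 - 485) = -2*(-2501) = 5002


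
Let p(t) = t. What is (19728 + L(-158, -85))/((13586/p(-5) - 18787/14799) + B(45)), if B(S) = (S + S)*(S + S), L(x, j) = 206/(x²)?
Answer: 18220898701005/4970411673182 ≈ 3.6659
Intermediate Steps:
L(x, j) = 206/x²
B(S) = 4*S² (B(S) = (2*S)*(2*S) = 4*S²)
(19728 + L(-158, -85))/((13586/p(-5) - 18787/14799) + B(45)) = (19728 + 206/(-158)²)/((13586/(-5) - 18787/14799) + 4*45²) = (19728 + 206*(1/24964))/((13586*(-⅕) - 18787*1/14799) + 4*2025) = (19728 + 103/12482)/((-13586/5 - 18787/14799) + 8100) = 246244999/(12482*(-201153149/73995 + 8100)) = 246244999/(12482*(398206351/73995)) = (246244999/12482)*(73995/398206351) = 18220898701005/4970411673182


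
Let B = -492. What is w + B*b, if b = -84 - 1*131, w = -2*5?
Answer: 105770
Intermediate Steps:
w = -10
b = -215 (b = -84 - 131 = -215)
w + B*b = -10 - 492*(-215) = -10 + 105780 = 105770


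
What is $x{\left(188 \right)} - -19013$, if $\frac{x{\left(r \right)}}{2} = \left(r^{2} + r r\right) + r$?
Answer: $160765$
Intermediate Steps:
$x{\left(r \right)} = 2 r + 4 r^{2}$ ($x{\left(r \right)} = 2 \left(\left(r^{2} + r r\right) + r\right) = 2 \left(\left(r^{2} + r^{2}\right) + r\right) = 2 \left(2 r^{2} + r\right) = 2 \left(r + 2 r^{2}\right) = 2 r + 4 r^{2}$)
$x{\left(188 \right)} - -19013 = 2 \cdot 188 \left(1 + 2 \cdot 188\right) - -19013 = 2 \cdot 188 \left(1 + 376\right) + 19013 = 2 \cdot 188 \cdot 377 + 19013 = 141752 + 19013 = 160765$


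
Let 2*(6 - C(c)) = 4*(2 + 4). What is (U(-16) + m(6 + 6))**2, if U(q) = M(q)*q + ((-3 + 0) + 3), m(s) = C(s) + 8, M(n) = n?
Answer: 66564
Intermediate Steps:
C(c) = -6 (C(c) = 6 - 2*(2 + 4) = 6 - 2*6 = 6 - 1/2*24 = 6 - 12 = -6)
m(s) = 2 (m(s) = -6 + 8 = 2)
U(q) = q**2 (U(q) = q*q + ((-3 + 0) + 3) = q**2 + (-3 + 3) = q**2 + 0 = q**2)
(U(-16) + m(6 + 6))**2 = ((-16)**2 + 2)**2 = (256 + 2)**2 = 258**2 = 66564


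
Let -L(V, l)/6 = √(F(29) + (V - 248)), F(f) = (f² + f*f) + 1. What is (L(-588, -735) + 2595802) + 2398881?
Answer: 4994683 - 66*√7 ≈ 4.9945e+6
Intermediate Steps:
F(f) = 1 + 2*f² (F(f) = (f² + f²) + 1 = 2*f² + 1 = 1 + 2*f²)
L(V, l) = -6*√(1435 + V) (L(V, l) = -6*√((1 + 2*29²) + (V - 248)) = -6*√((1 + 2*841) + (-248 + V)) = -6*√((1 + 1682) + (-248 + V)) = -6*√(1683 + (-248 + V)) = -6*√(1435 + V))
(L(-588, -735) + 2595802) + 2398881 = (-6*√(1435 - 588) + 2595802) + 2398881 = (-66*√7 + 2595802) + 2398881 = (2595802 - 66*√7) + 2398881 = 4994683 - 66*√7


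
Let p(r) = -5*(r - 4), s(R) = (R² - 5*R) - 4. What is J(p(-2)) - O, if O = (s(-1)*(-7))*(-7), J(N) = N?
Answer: -68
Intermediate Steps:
s(R) = -4 + R² - 5*R
p(r) = 20 - 5*r (p(r) = -5*(-4 + r) = 20 - 5*r)
O = 98 (O = ((-4 + (-1)² - 5*(-1))*(-7))*(-7) = ((-4 + 1 + 5)*(-7))*(-7) = (2*(-7))*(-7) = -14*(-7) = 98)
J(p(-2)) - O = (20 - 5*(-2)) - 1*98 = (20 + 10) - 98 = 30 - 98 = -68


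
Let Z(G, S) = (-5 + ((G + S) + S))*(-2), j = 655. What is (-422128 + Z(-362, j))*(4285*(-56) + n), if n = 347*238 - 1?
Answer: 66729203250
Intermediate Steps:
n = 82585 (n = 82586 - 1 = 82585)
Z(G, S) = 10 - 4*S - 2*G (Z(G, S) = (-5 + (G + 2*S))*(-2) = (-5 + G + 2*S)*(-2) = 10 - 4*S - 2*G)
(-422128 + Z(-362, j))*(4285*(-56) + n) = (-422128 + (10 - 4*655 - 2*(-362)))*(4285*(-56) + 82585) = (-422128 + (10 - 2620 + 724))*(-239960 + 82585) = (-422128 - 1886)*(-157375) = -424014*(-157375) = 66729203250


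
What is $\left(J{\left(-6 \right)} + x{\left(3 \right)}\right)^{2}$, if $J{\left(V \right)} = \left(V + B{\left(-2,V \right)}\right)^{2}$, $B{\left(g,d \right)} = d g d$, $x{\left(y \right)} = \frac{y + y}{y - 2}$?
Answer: $37088100$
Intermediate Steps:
$x{\left(y \right)} = \frac{2 y}{-2 + y}$
$B{\left(g,d \right)} = g d^{2}$
$J{\left(V \right)} = \left(V - 2 V^{2}\right)^{2}$
$\left(J{\left(-6 \right)} + x{\left(3 \right)}\right)^{2} = \left(\left(-6\right)^{2} \left(-1 + 2 \left(-6\right)\right)^{2} + 2 \cdot 3 \frac{1}{-2 + 3}\right)^{2} = \left(36 \left(-1 - 12\right)^{2} + 2 \cdot 3 \cdot 1^{-1}\right)^{2} = \left(36 \left(-13\right)^{2} + 2 \cdot 3 \cdot 1\right)^{2} = \left(36 \cdot 169 + 6\right)^{2} = \left(6084 + 6\right)^{2} = 6090^{2} = 37088100$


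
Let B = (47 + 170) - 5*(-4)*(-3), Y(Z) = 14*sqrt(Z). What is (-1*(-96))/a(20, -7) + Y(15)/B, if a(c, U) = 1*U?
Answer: -96/7 + 14*sqrt(15)/157 ≈ -13.369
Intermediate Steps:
a(c, U) = U
B = 157 (B = 217 + 20*(-3) = 217 - 60 = 157)
(-1*(-96))/a(20, -7) + Y(15)/B = -1*(-96)/(-7) + (14*sqrt(15))/157 = 96*(-1/7) + (14*sqrt(15))*(1/157) = -96/7 + 14*sqrt(15)/157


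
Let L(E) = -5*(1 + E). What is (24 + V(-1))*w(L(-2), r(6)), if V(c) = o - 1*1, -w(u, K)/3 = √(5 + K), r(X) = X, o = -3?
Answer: -60*√11 ≈ -199.00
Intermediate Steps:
L(E) = -5 - 5*E
w(u, K) = -3*√(5 + K)
V(c) = -4 (V(c) = -3 - 1*1 = -3 - 1 = -4)
(24 + V(-1))*w(L(-2), r(6)) = (24 - 4)*(-3*√(5 + 6)) = 20*(-3*√11) = -60*√11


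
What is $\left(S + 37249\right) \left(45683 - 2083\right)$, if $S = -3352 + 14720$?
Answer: $2119701200$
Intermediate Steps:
$S = 11368$
$\left(S + 37249\right) \left(45683 - 2083\right) = \left(11368 + 37249\right) \left(45683 - 2083\right) = 48617 \cdot 43600 = 2119701200$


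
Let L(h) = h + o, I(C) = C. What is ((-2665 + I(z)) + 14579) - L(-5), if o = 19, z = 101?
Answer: 12001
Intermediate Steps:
L(h) = 19 + h (L(h) = h + 19 = 19 + h)
((-2665 + I(z)) + 14579) - L(-5) = ((-2665 + 101) + 14579) - (19 - 5) = (-2564 + 14579) - 1*14 = 12015 - 14 = 12001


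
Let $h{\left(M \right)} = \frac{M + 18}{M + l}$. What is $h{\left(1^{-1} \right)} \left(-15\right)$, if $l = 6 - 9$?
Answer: $\frac{285}{2} \approx 142.5$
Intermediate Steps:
$l = -3$
$h{\left(M \right)} = \frac{18 + M}{-3 + M}$ ($h{\left(M \right)} = \frac{M + 18}{M - 3} = \frac{18 + M}{-3 + M}$)
$h{\left(1^{-1} \right)} \left(-15\right) = \frac{18 + 1^{-1}}{-3 + 1^{-1}} \left(-15\right) = \frac{18 + 1}{-3 + 1} \left(-15\right) = \frac{1}{-2} \cdot 19 \left(-15\right) = \left(- \frac{1}{2}\right) 19 \left(-15\right) = \left(- \frac{19}{2}\right) \left(-15\right) = \frac{285}{2}$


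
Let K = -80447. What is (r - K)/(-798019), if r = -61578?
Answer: -18869/798019 ≈ -0.023645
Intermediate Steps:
(r - K)/(-798019) = (-61578 - 1*(-80447))/(-798019) = (-61578 + 80447)*(-1/798019) = 18869*(-1/798019) = -18869/798019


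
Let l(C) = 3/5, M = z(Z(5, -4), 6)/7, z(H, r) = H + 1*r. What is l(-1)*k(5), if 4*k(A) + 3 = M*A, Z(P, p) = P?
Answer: 51/70 ≈ 0.72857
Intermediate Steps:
z(H, r) = H + r
M = 11/7 (M = (5 + 6)/7 = 11*(⅐) = 11/7 ≈ 1.5714)
l(C) = ⅗ (l(C) = 3*(⅕) = ⅗)
k(A) = -¾ + 11*A/28 (k(A) = -¾ + (11*A/7)/4 = -¾ + 11*A/28)
l(-1)*k(5) = 3*(-¾ + (11/28)*5)/5 = 3*(-¾ + 55/28)/5 = (⅗)*(17/14) = 51/70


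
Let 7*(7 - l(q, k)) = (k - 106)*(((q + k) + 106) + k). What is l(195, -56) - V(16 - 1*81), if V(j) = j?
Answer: 4446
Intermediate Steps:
l(q, k) = 7 - (-106 + k)*(106 + q + 2*k)/7 (l(q, k) = 7 - (k - 106)*(((q + k) + 106) + k)/7 = 7 - (-106 + k)*(((k + q) + 106) + k)/7 = 7 - (-106 + k)*((106 + k + q) + k)/7 = 7 - (-106 + k)*(106 + q + 2*k)/7)
l(195, -56) - V(16 - 1*81) = (11285/7 - 2/7*(-56)² + (106/7)*(-56) + (106/7)*195 - ⅐*(-56)*195) - (16 - 1*81) = (11285/7 - 2/7*3136 - 848 + 20670/7 + 1560) - (16 - 81) = (11285/7 - 896 - 848 + 20670/7 + 1560) - 1*(-65) = 4381 + 65 = 4446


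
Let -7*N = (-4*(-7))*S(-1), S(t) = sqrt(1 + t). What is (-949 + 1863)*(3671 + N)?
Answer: 3355294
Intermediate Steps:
N = 0 (N = -(-4*(-7))*sqrt(1 - 1)/7 = -4*sqrt(0) = -4*0 = -1/7*0 = 0)
(-949 + 1863)*(3671 + N) = (-949 + 1863)*(3671 + 0) = 914*3671 = 3355294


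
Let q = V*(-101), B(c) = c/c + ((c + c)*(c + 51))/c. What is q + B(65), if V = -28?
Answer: 3061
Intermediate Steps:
B(c) = 103 + 2*c (B(c) = 1 + ((2*c)*(51 + c))/c = 1 + (2*c*(51 + c))/c = 1 + (102 + 2*c) = 103 + 2*c)
q = 2828 (q = -28*(-101) = 2828)
q + B(65) = 2828 + (103 + 2*65) = 2828 + (103 + 130) = 2828 + 233 = 3061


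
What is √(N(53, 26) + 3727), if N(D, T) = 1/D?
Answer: 6*√290811/53 ≈ 61.049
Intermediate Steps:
√(N(53, 26) + 3727) = √(1/53 + 3727) = √(197532/53) = 6*√290811/53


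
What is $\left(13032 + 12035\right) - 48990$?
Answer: $-23923$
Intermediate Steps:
$\left(13032 + 12035\right) - 48990 = 25067 - 48990 = -23923$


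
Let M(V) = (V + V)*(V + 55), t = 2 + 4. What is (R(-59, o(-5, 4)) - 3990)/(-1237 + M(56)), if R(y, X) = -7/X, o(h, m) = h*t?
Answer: -119693/335850 ≈ -0.35639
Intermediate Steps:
t = 6
o(h, m) = 6*h (o(h, m) = h*6 = 6*h)
M(V) = 2*V*(55 + V) (M(V) = (2*V)*(55 + V) = 2*V*(55 + V))
(R(-59, o(-5, 4)) - 3990)/(-1237 + M(56)) = (-7/(6*(-5)) - 3990)/(-1237 + 2*56*(55 + 56)) = (-7/(-30) - 3990)/(-1237 + 2*56*111) = (-7*(-1/30) - 3990)/(-1237 + 12432) = (7/30 - 3990)/11195 = -119693/30*1/11195 = -119693/335850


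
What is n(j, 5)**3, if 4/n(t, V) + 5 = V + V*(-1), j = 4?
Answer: -64/125 ≈ -0.51200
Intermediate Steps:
n(t, V) = -4/5 (n(t, V) = 4/(-5 + (V + V*(-1))) = 4/(-5 + (V - V)) = 4/(-5 + 0) = 4/(-5) = 4*(-1/5) = -4/5)
n(j, 5)**3 = (-4/5)**3 = -64/125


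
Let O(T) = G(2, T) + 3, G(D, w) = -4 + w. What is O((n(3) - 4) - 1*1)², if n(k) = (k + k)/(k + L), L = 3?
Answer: 25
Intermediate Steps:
n(k) = 2*k/(3 + k) (n(k) = (k + k)/(k + 3) = (2*k)/(3 + k) = 2*k/(3 + k))
O(T) = -1 + T (O(T) = (-4 + T) + 3 = -1 + T)
O((n(3) - 4) - 1*1)² = (-1 + ((2*3/(3 + 3) - 4) - 1*1))² = (-1 + ((2*3/6 - 4) - 1))² = (-1 + ((2*3*(⅙) - 4) - 1))² = (-1 + ((1 - 4) - 1))² = (-1 + (-3 - 1))² = (-1 - 4)² = (-5)² = 25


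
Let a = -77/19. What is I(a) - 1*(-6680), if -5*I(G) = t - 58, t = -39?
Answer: 33497/5 ≈ 6699.4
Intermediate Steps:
a = -77/19 (a = -77*1/19 = -77/19 ≈ -4.0526)
I(G) = 97/5 (I(G) = -(-39 - 58)/5 = -1/5*(-97) = 97/5)
I(a) - 1*(-6680) = 97/5 - 1*(-6680) = 97/5 + 6680 = 33497/5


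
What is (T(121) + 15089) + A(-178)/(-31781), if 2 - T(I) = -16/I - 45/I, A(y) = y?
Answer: 58034415770/3845501 ≈ 15092.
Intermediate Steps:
T(I) = 2 + 61/I (T(I) = 2 - (-16/I - 45/I) = 2 - (-61)/I = 2 + 61/I)
(T(121) + 15089) + A(-178)/(-31781) = ((2 + 61/121) + 15089) - 178/(-31781) = ((2 + 61*(1/121)) + 15089) - 178*(-1/31781) = ((2 + 61/121) + 15089) + 178/31781 = (303/121 + 15089) + 178/31781 = 1826072/121 + 178/31781 = 58034415770/3845501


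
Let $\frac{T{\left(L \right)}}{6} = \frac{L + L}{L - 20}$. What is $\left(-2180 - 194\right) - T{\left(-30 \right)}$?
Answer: $- \frac{11906}{5} \approx -2381.2$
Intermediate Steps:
$T{\left(L \right)} = \frac{12 L}{-20 + L}$ ($T{\left(L \right)} = 6 \frac{L + L}{L - 20} = 6 \frac{2 L}{-20 + L} = \frac{12 L}{-20 + L}$)
$\left(-2180 - 194\right) - T{\left(-30 \right)} = \left(-2180 - 194\right) - 12 \left(-30\right) \frac{1}{-20 - 30} = \left(-2180 - 194\right) - 12 \left(-30\right) \frac{1}{-50} = -2374 - 12 \left(-30\right) \left(- \frac{1}{50}\right) = -2374 - \frac{36}{5} = - \frac{11906}{5}$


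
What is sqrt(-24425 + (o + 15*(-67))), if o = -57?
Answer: I*sqrt(25487) ≈ 159.65*I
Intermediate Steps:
sqrt(-24425 + (o + 15*(-67))) = sqrt(-24425 + (-57 + 15*(-67))) = sqrt(-24425 + (-57 - 1005)) = sqrt(-24425 - 1062) = sqrt(-25487) = I*sqrt(25487)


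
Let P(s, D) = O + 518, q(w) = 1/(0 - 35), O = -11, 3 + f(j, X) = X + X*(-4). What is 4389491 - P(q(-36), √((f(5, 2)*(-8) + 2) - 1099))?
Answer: 4388984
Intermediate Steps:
f(j, X) = -3 - 3*X (f(j, X) = -3 + (X + X*(-4)) = -3 + (X - 4*X) = -3 - 3*X)
q(w) = -1/35 (q(w) = 1/(-35) = -1/35)
P(s, D) = 507 (P(s, D) = -11 + 518 = 507)
4389491 - P(q(-36), √((f(5, 2)*(-8) + 2) - 1099)) = 4389491 - 1*507 = 4389491 - 507 = 4388984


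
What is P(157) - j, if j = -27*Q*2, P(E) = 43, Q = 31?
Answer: 1717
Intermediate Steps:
j = -1674 (j = -27*31*2 = -837*2 = -1674)
P(157) - j = 43 - 1*(-1674) = 43 + 1674 = 1717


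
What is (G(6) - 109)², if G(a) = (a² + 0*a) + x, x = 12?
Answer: 3721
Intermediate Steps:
G(a) = 12 + a² (G(a) = (a² + 0*a) + 12 = (a² + 0) + 12 = a² + 12 = 12 + a²)
(G(6) - 109)² = ((12 + 6²) - 109)² = ((12 + 36) - 109)² = (48 - 109)² = (-61)² = 3721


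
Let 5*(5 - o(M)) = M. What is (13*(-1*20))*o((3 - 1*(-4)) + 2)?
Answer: -832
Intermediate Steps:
o(M) = 5 - M/5
(13*(-1*20))*o((3 - 1*(-4)) + 2) = (13*(-1*20))*(5 - ((3 - 1*(-4)) + 2)/5) = (13*(-20))*(5 - ((3 + 4) + 2)/5) = -260*(5 - (7 + 2)/5) = -260*(5 - 1/5*9) = -260*(5 - 9/5) = -260*16/5 = -832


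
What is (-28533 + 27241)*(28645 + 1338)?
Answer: -38738036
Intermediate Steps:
(-28533 + 27241)*(28645 + 1338) = -1292*29983 = -38738036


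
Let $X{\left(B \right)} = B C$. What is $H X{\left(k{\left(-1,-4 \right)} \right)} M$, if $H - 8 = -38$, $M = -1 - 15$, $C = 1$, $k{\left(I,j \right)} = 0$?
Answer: $0$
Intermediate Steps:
$M = -16$
$X{\left(B \right)} = B$ ($X{\left(B \right)} = B 1 = B$)
$H = -30$ ($H = 8 - 38 = -30$)
$H X{\left(k{\left(-1,-4 \right)} \right)} M = \left(-30\right) 0 \left(-16\right) = 0 \left(-16\right) = 0$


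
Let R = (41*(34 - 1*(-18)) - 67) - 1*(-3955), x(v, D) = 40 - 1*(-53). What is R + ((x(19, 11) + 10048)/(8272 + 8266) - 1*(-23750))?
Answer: 492346401/16538 ≈ 29771.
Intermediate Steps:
x(v, D) = 93 (x(v, D) = 40 + 53 = 93)
R = 6020 (R = (41*(34 + 18) - 67) + 3955 = (41*52 - 67) + 3955 = (2132 - 67) + 3955 = 2065 + 3955 = 6020)
R + ((x(19, 11) + 10048)/(8272 + 8266) - 1*(-23750)) = 6020 + ((93 + 10048)/(8272 + 8266) - 1*(-23750)) = 6020 + (10141/16538 + 23750) = 6020 + 392787641/16538 = 492346401/16538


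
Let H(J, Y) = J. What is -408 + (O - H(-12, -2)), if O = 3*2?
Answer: -390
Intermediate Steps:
O = 6
-408 + (O - H(-12, -2)) = -408 + (6 - 1*(-12)) = -408 + (6 + 12) = -408 + 18 = -390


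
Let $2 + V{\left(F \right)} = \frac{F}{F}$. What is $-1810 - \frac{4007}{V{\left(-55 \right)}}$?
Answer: $2197$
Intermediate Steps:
$V{\left(F \right)} = -1$ ($V{\left(F \right)} = -2 + \frac{F}{F} = -2 + 1 = -1$)
$-1810 - \frac{4007}{V{\left(-55 \right)}} = -1810 - \frac{4007}{-1} = -1810 - 4007 \left(-1\right) = -1810 - -4007 = -1810 + 4007 = 2197$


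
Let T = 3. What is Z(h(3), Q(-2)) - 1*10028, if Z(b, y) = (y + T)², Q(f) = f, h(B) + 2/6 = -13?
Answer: -10027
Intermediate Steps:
h(B) = -40/3 (h(B) = -⅓ - 13 = -40/3)
Z(b, y) = (3 + y)² (Z(b, y) = (y + 3)² = (3 + y)²)
Z(h(3), Q(-2)) - 1*10028 = (3 - 2)² - 1*10028 = 1² - 10028 = 1 - 10028 = -10027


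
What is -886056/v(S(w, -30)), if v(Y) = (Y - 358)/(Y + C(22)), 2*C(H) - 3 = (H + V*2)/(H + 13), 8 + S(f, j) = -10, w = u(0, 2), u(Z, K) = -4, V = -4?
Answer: -18053391/470 ≈ -38412.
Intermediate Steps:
w = -4
S(f, j) = -18 (S(f, j) = -8 - 10 = -18)
C(H) = 3/2 + (-8 + H)/(2*(13 + H)) (C(H) = 3/2 + ((H - 4*2)/(H + 13))/2 = 3/2 + ((H - 8)/(13 + H))/2 = 3/2 + ((-8 + H)/(13 + H))/2 = 3/2 + (-8 + H)/(2*(13 + H)))
v(Y) = (-358 + Y)/(17/10 + Y) (v(Y) = (Y - 358)/(Y + (31 + 4*22)/(2*(13 + 22))) = (-358 + Y)/(Y + (1/2)*(31 + 88)/35) = (-358 + Y)/(Y + (1/2)*(1/35)*119) = (-358 + Y)/(Y + 17/10) = (-358 + Y)/(17/10 + Y))
-886056/v(S(w, -30)) = -886056*(17 + 10*(-18))/(10*(-358 - 18)) = -886056/(10*(-376)/(17 - 180)) = -886056/(10*(-376)/(-163)) = -886056/(10*(-1/163)*(-376)) = -886056/3760/163 = -886056*163/3760 = -18053391/470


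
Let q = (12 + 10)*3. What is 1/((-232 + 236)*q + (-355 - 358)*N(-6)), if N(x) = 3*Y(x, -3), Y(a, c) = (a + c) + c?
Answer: 1/25932 ≈ 3.8562e-5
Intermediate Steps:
q = 66 (q = 22*3 = 66)
Y(a, c) = a + 2*c
N(x) = -18 + 3*x (N(x) = 3*(x + 2*(-3)) = 3*(x - 6) = 3*(-6 + x) = -18 + 3*x)
1/((-232 + 236)*q + (-355 - 358)*N(-6)) = 1/((-232 + 236)*66 + (-355 - 358)*(-18 + 3*(-6))) = 1/(4*66 - 713*(-18 - 18)) = 1/(264 - 713*(-36)) = 1/(264 + 25668) = 1/25932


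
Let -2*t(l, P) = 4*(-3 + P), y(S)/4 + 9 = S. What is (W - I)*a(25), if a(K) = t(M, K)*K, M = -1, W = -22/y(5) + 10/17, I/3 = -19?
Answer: -2205225/34 ≈ -64860.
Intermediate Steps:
I = -57 (I = 3*(-19) = -57)
y(S) = -36 + 4*S
W = 267/136 (W = -22/(-36 + 4*5) + 10/17 = -22/(-36 + 20) + 10*(1/17) = -22/(-16) + 10/17 = -22*(-1/16) + 10/17 = 11/8 + 10/17 = 267/136 ≈ 1.9632)
t(l, P) = 6 - 2*P (t(l, P) = -2*(-3 + P) = -(-12 + 4*P)/2 = 6 - 2*P)
a(K) = K*(6 - 2*K) (a(K) = (6 - 2*K)*K = K*(6 - 2*K))
(W - I)*a(25) = (267/136 - 1*(-57))*(2*25*(3 - 1*25)) = (267/136 + 57)*(2*25*(3 - 25)) = 8019*(2*25*(-22))/136 = (8019/136)*(-1100) = -2205225/34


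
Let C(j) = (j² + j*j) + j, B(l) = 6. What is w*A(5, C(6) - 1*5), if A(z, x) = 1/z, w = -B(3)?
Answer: -6/5 ≈ -1.2000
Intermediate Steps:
C(j) = j + 2*j² (C(j) = (j² + j²) + j = 2*j² + j = j + 2*j²)
w = -6 (w = -1*6 = -6)
w*A(5, C(6) - 1*5) = -6/5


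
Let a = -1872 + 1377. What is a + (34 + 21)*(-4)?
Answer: -715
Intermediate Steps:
a = -495
a + (34 + 21)*(-4) = -495 + (34 + 21)*(-4) = -495 + 55*(-4) = -495 - 220 = -715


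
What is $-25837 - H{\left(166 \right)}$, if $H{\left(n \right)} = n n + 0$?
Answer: $-53393$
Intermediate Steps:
$H{\left(n \right)} = n^{2}$ ($H{\left(n \right)} = n^{2} + 0 = n^{2}$)
$-25837 - H{\left(166 \right)} = -25837 - 166^{2} = -25837 - 27556 = -53393$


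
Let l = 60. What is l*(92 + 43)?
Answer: 8100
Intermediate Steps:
l*(92 + 43) = 60*(92 + 43) = 60*135 = 8100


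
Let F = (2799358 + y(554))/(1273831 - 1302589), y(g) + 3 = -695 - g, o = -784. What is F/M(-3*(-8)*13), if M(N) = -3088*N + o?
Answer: 466351/4621602320 ≈ 0.00010091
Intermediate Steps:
y(g) = -698 - g (y(g) = -3 + (-695 - g) = -698 - g)
M(N) = -784 - 3088*N (M(N) = -3088*N - 784 = -784 - 3088*N)
F = -466351/4793 (F = (2799358 + (-698 - 1*554))/(1273831 - 1302589) = (2799358 + (-698 - 554))/(-28758) = (2799358 - 1252)*(-1/28758) = 2798106*(-1/28758) = -466351/4793 ≈ -97.298)
F/M(-3*(-8)*13) = -466351/(4793*(-784 - 3088*(-3*(-8))*13)) = -466351/(4793*(-784 - 74112*13)) = -466351/(4793*(-784 - 3088*312)) = -466351/(4793*(-784 - 963456)) = -466351/4793/(-964240) = -466351/4793*(-1/964240) = 466351/4621602320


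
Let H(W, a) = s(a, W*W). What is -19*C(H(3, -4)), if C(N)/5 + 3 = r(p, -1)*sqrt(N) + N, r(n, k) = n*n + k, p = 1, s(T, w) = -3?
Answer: 570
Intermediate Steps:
H(W, a) = -3
r(n, k) = k + n**2 (r(n, k) = n**2 + k = k + n**2)
C(N) = -15 + 5*N (C(N) = -15 + 5*((-1 + 1**2)*sqrt(N) + N) = -15 + 5*((-1 + 1)*sqrt(N) + N) = -15 + 5*(0*sqrt(N) + N) = -15 + 5*(0 + N) = -15 + 5*N)
-19*C(H(3, -4)) = -19*(-15 + 5*(-3)) = -19*(-15 - 15) = -19*(-30) = 570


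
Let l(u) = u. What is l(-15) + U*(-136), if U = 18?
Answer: -2463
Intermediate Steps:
l(-15) + U*(-136) = -15 + 18*(-136) = -15 - 2448 = -2463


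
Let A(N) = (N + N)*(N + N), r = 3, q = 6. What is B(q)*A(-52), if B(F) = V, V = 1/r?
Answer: 10816/3 ≈ 3605.3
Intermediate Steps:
V = ⅓ (V = 1/3 = ⅓ ≈ 0.33333)
B(F) = ⅓
A(N) = 4*N² (A(N) = (2*N)*(2*N) = 4*N²)
B(q)*A(-52) = (4*(-52)²)/3 = (4*2704)/3 = (⅓)*10816 = 10816/3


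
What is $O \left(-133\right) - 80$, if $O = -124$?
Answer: $16412$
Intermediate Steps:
$O \left(-133\right) - 80 = \left(-124\right) \left(-133\right) - 80 = 16492 - 80 = 16412$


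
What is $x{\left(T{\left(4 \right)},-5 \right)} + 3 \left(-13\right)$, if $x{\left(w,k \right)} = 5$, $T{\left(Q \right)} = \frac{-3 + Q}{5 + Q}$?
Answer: $-34$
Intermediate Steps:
$T{\left(Q \right)} = \frac{-3 + Q}{5 + Q}$
$x{\left(T{\left(4 \right)},-5 \right)} + 3 \left(-13\right) = 5 + 3 \left(-13\right) = 5 - 39 = -34$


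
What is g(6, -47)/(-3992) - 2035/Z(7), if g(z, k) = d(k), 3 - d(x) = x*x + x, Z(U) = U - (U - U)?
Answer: -8108607/27944 ≈ -290.17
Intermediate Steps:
Z(U) = U (Z(U) = U - 1*0 = U + 0 = U)
d(x) = 3 - x - x² (d(x) = 3 - (x*x + x) = 3 - (x² + x) = 3 - (x + x²) = 3 + (-x - x²) = 3 - x - x²)
g(z, k) = 3 - k - k²
g(6, -47)/(-3992) - 2035/Z(7) = (3 - 1*(-47) - 1*(-47)²)/(-3992) - 2035/7 = (3 + 47 - 1*2209)*(-1/3992) - 2035*⅐ = (3 + 47 - 2209)*(-1/3992) - 2035/7 = -2159*(-1/3992) - 2035/7 = 2159/3992 - 2035/7 = -8108607/27944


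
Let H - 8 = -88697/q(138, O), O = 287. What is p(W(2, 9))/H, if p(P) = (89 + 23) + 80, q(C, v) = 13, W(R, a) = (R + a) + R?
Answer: -832/29531 ≈ -0.028174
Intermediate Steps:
W(R, a) = a + 2*R
p(P) = 192 (p(P) = 112 + 80 = 192)
H = -88593/13 (H = 8 - 88697/13 = -88593/13 ≈ -6814.8)
p(W(2, 9))/H = 192/(-88593/13) = 192*(-13/88593) = -832/29531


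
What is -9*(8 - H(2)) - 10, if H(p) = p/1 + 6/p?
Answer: -37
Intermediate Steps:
H(p) = p + 6/p (H(p) = p*1 + 6/p = p + 6/p)
-9*(8 - H(2)) - 10 = -9*(8 - (2 + 6/2)) - 10 = -9*(8 - (2 + 6*(1/2))) - 10 = -9*(8 - (2 + 3)) - 10 = -9*(8 - 1*5) - 10 = -9*(8 - 5) - 10 = -9*3 - 10 = -27 - 10 = -37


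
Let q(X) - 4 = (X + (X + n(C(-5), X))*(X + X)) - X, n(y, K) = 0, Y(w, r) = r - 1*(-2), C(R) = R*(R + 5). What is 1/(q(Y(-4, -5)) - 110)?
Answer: -1/88 ≈ -0.011364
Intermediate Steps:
C(R) = R*(5 + R)
Y(w, r) = 2 + r (Y(w, r) = r + 2 = 2 + r)
q(X) = 4 + 2*X**2 (q(X) = 4 + ((X + (X + 0)*(X + X)) - X) = 4 + ((X + X*(2*X)) - X) = 4 + ((X + 2*X**2) - X) = 4 + 2*X**2)
1/(q(Y(-4, -5)) - 110) = 1/((4 + 2*(2 - 5)**2) - 110) = 1/((4 + 2*(-3)**2) - 110) = 1/((4 + 2*9) - 110) = 1/((4 + 18) - 110) = 1/(22 - 110) = 1/(-88) = -1/88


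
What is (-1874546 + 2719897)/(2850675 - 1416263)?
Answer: 845351/1434412 ≈ 0.58934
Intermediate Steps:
(-1874546 + 2719897)/(2850675 - 1416263) = 845351/1434412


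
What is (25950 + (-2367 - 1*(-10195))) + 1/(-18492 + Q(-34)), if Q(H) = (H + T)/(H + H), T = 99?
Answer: 42476544270/1257521 ≈ 33778.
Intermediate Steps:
Q(H) = (99 + H)/(2*H) (Q(H) = (H + 99)/(H + H) = (99 + H)/((2*H)) = (99 + H)*(1/(2*H)) = (99 + H)/(2*H))
(25950 + (-2367 - 1*(-10195))) + 1/(-18492 + Q(-34)) = (25950 + (-2367 - 1*(-10195))) + 1/(-18492 + (1/2)*(99 - 34)/(-34)) = (25950 + (-2367 + 10195)) + 1/(-18492 + (1/2)*(-1/34)*65) = (25950 + 7828) + 1/(-18492 - 65/68) = 33778 + 1/(-1257521/68) = 33778 - 68/1257521 = 42476544270/1257521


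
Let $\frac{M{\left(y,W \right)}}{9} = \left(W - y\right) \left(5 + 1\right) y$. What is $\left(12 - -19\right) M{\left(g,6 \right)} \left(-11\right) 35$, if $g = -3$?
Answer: $17401230$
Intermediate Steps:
$M{\left(y,W \right)} = 9 y \left(- 6 y + 6 W\right)$ ($M{\left(y,W \right)} = 9 \left(W - y\right) \left(5 + 1\right) y = 9 \left(W - y\right) 6 y = 9 \left(- 6 y + 6 W\right) y = 9 y \left(- 6 y + 6 W\right)$)
$\left(12 - -19\right) M{\left(g,6 \right)} \left(-11\right) 35 = \left(12 - -19\right) 54 \left(-3\right) \left(6 - -3\right) \left(-11\right) 35 = \left(12 + 19\right) 54 \left(-3\right) \left(6 + 3\right) \left(-11\right) 35 = 31 \cdot 54 \left(-3\right) 9 \left(-11\right) 35 = 31 \left(\left(-1458\right) \left(-11\right)\right) 35 = 31 \cdot 16038 \cdot 35 = 497178 \cdot 35 = 17401230$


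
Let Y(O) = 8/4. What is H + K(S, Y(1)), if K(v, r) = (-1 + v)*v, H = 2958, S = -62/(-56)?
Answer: 2319165/784 ≈ 2958.1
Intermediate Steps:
S = 31/28 (S = -62*(-1/56) = 31/28 ≈ 1.1071)
Y(O) = 2 (Y(O) = 8*(1/4) = 2)
K(v, r) = v*(-1 + v)
H + K(S, Y(1)) = 2958 + 31*(-1 + 31/28)/28 = 2958 + (31/28)*(3/28) = 2958 + 93/784 = 2319165/784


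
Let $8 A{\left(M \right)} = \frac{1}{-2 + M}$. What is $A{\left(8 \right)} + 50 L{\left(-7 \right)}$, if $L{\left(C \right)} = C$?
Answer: $- \frac{16799}{48} \approx -349.98$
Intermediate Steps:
$A{\left(M \right)} = \frac{1}{8 \left(-2 + M\right)}$
$A{\left(8 \right)} + 50 L{\left(-7 \right)} = \frac{1}{8 \left(-2 + 8\right)} + 50 \left(-7\right) = \frac{1}{8 \cdot 6} - 350 = \frac{1}{8} \cdot \frac{1}{6} - 350 = \frac{1}{48} - 350 = - \frac{16799}{48}$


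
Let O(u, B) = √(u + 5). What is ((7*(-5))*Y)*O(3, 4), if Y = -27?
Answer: 1890*√2 ≈ 2672.9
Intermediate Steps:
O(u, B) = √(5 + u)
((7*(-5))*Y)*O(3, 4) = ((7*(-5))*(-27))*√(5 + 3) = (-35*(-27))*√8 = 945*(2*√2) = 1890*√2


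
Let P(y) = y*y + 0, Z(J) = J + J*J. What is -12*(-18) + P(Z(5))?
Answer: 1116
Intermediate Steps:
Z(J) = J + J²
P(y) = y² (P(y) = y² + 0 = y²)
-12*(-18) + P(Z(5)) = -12*(-18) + (5*(1 + 5))² = 216 + (5*6)² = 216 + 30² = 216 + 900 = 1116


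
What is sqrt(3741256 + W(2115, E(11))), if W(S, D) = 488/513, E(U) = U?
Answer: 4*sqrt(6837380907)/171 ≈ 1934.2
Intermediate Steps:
W(S, D) = 488/513 (W(S, D) = 488*(1/513) = 488/513)
sqrt(3741256 + W(2115, E(11))) = sqrt(3741256 + 488/513) = sqrt(1919264816/513) = 4*sqrt(6837380907)/171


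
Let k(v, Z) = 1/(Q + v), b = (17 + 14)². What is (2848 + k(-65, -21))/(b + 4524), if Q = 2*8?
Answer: 139551/268765 ≈ 0.51923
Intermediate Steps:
b = 961 (b = 31² = 961)
Q = 16
k(v, Z) = 1/(16 + v)
(2848 + k(-65, -21))/(b + 4524) = (2848 + 1/(16 - 65))/(961 + 4524) = (2848 + 1/(-49))/5485 = (2848 - 1/49)*(1/5485) = (139551/49)*(1/5485) = 139551/268765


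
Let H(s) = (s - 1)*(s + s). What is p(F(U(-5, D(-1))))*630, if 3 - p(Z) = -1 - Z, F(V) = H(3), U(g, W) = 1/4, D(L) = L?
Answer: 10080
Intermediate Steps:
U(g, W) = ¼
H(s) = 2*s*(-1 + s) (H(s) = (-1 + s)*(2*s) = 2*s*(-1 + s))
F(V) = 12 (F(V) = 2*3*(-1 + 3) = 2*3*2 = 12)
p(Z) = 4 + Z (p(Z) = 3 - (-1 - Z) = 3 + (1 + Z) = 4 + Z)
p(F(U(-5, D(-1))))*630 = (4 + 12)*630 = 16*630 = 10080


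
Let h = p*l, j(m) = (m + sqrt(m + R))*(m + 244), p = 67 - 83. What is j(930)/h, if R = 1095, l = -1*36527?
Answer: 572325/292216 ≈ 1.9586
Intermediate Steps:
l = -36527
p = -16
j(m) = (244 + m)*(m + sqrt(1095 + m)) (j(m) = (m + sqrt(m + 1095))*(m + 244) = (m + sqrt(1095 + m))*(244 + m) = (244 + m)*(m + sqrt(1095 + m)))
h = 584432 (h = -16*(-36527) = 584432)
j(930)/h = (930**2 + 244*930 + 244*sqrt(1095 + 930) + 930*sqrt(1095 + 930))/584432 = (864900 + 226920 + 244*sqrt(2025) + 930*sqrt(2025))*(1/584432) = (864900 + 226920 + 244*45 + 930*45)*(1/584432) = (864900 + 226920 + 10980 + 41850)*(1/584432) = 1144650*(1/584432) = 572325/292216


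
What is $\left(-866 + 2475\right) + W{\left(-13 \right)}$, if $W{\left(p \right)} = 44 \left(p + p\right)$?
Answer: $465$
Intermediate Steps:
$W{\left(p \right)} = 88 p$ ($W{\left(p \right)} = 44 \cdot 2 p = 88 p$)
$\left(-866 + 2475\right) + W{\left(-13 \right)} = \left(-866 + 2475\right) + 88 \left(-13\right) = 1609 - 1144 = 465$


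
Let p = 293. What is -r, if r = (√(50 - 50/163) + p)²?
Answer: -14001487/163 - 52740*√163/163 ≈ -90030.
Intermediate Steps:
r = (293 + 90*√163/163)² (r = (√(50 - 50/163) + 293)² = (√(8100/163) + 293)² = (90*√163/163 + 293)² = (293 + 90*√163/163)² ≈ 90030.)
-r = -(14001487/163 + 52740*√163/163) = -14001487/163 - 52740*√163/163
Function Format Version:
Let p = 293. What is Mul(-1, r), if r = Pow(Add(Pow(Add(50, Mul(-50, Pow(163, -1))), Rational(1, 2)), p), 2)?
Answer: Add(Rational(-14001487, 163), Mul(Rational(-52740, 163), Pow(163, Rational(1, 2)))) ≈ -90030.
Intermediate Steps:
r = Pow(Add(293, Mul(Rational(90, 163), Pow(163, Rational(1, 2)))), 2) (r = Pow(Add(Pow(Add(50, Mul(-50, Pow(163, -1))), Rational(1, 2)), 293), 2) = Pow(Add(Pow(Add(50, Mul(-50, Rational(1, 163))), Rational(1, 2)), 293), 2) = Pow(Add(Pow(Add(50, Rational(-50, 163)), Rational(1, 2)), 293), 2) = Pow(Add(Pow(Rational(8100, 163), Rational(1, 2)), 293), 2) = Pow(Add(Mul(Rational(90, 163), Pow(163, Rational(1, 2))), 293), 2) = Pow(Add(293, Mul(Rational(90, 163), Pow(163, Rational(1, 2)))), 2) ≈ 90030.)
Mul(-1, r) = Mul(-1, Add(Rational(14001487, 163), Mul(Rational(52740, 163), Pow(163, Rational(1, 2))))) = Add(Rational(-14001487, 163), Mul(Rational(-52740, 163), Pow(163, Rational(1, 2))))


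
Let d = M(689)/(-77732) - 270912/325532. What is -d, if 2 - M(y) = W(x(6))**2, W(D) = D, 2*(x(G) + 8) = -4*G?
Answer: 2616121231/3163031678 ≈ 0.82709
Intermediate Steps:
x(G) = -8 - 2*G (x(G) = -8 + (-4*G)/2 = -8 - 2*G)
M(y) = -398 (M(y) = 2 - (-8 - 2*6)**2 = 2 - (-8 - 12)**2 = 2 - 1*(-20)**2 = 2 - 1*400 = 2 - 400 = -398)
d = -2616121231/3163031678 (d = -398/(-77732) - 270912/325532 = -398*(-1/77732) - 270912*1/325532 = 199/38866 - 67728/81383 = -2616121231/3163031678 ≈ -0.82709)
-d = -1*(-2616121231/3163031678) = 2616121231/3163031678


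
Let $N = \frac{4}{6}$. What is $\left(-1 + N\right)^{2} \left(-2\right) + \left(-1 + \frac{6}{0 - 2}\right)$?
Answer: $- \frac{38}{9} \approx -4.2222$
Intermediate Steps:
$N = \frac{2}{3}$ ($N = 4 \cdot \frac{1}{6} = \frac{2}{3} \approx 0.66667$)
$\left(-1 + N\right)^{2} \left(-2\right) + \left(-1 + \frac{6}{0 - 2}\right) = \left(-1 + \frac{2}{3}\right)^{2} \left(-2\right) + \left(-1 + \frac{6}{0 - 2}\right) = \left(- \frac{1}{3}\right)^{2} \left(-2\right) + \left(-1 + \frac{6}{-2}\right) = \frac{1}{9} \left(-2\right) + \left(-1 + 6 \left(- \frac{1}{2}\right)\right) = - \frac{2}{9} - 4 = - \frac{38}{9}$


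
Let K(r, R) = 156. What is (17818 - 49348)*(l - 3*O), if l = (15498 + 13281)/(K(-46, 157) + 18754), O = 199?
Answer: 35504328123/1891 ≈ 1.8775e+7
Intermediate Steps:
l = 28779/18910 (l = (15498 + 13281)/(156 + 18754) = 28779/18910 ≈ 1.5219)
(17818 - 49348)*(l - 3*O) = (17818 - 49348)*(28779/18910 - 3*199) = -31530*(28779/18910 - 597) = -31530*(-11260491/18910) = 35504328123/1891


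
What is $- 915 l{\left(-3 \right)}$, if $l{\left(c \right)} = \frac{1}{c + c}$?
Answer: $\frac{305}{2} \approx 152.5$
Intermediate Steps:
$l{\left(c \right)} = \frac{1}{2 c}$
$- 915 l{\left(-3 \right)} = - 915 \frac{1}{2 \left(-3\right)} = - 915 \cdot \frac{1}{2} \left(- \frac{1}{3}\right) = \left(-915\right) \left(- \frac{1}{6}\right) = \frac{305}{2}$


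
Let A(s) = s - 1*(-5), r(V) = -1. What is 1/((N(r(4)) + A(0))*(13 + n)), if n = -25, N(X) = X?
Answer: -1/48 ≈ -0.020833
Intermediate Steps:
A(s) = 5 + s (A(s) = s + 5 = 5 + s)
1/((N(r(4)) + A(0))*(13 + n)) = 1/((-1 + (5 + 0))*(13 - 25)) = 1/((-1 + 5)*(-12)) = 1/(4*(-12)) = 1/(-48) = -1/48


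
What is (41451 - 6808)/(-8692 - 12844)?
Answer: -34643/21536 ≈ -1.6086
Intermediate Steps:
(41451 - 6808)/(-8692 - 12844) = 34643/(-21536) = 34643*(-1/21536) = -34643/21536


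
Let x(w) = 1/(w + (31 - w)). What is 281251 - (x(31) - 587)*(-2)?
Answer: 8682389/31 ≈ 2.8008e+5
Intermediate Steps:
x(w) = 1/31
281251 - (x(31) - 587)*(-2) = 281251 - (1/31 - 587)*(-2) = 281251 - (-18196)*(-2)/31 = 281251 - 1*36392/31 = 281251 - 36392/31 = 8682389/31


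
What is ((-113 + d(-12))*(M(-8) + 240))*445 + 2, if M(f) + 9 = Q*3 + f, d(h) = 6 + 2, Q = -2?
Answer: -10139323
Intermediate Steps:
d(h) = 8
M(f) = -15 + f (M(f) = -9 + (-2*3 + f) = -9 + (-6 + f) = -15 + f)
((-113 + d(-12))*(M(-8) + 240))*445 + 2 = ((-113 + 8)*((-15 - 8) + 240))*445 + 2 = -105*(-23 + 240)*445 + 2 = -105*217*445 + 2 = -22785*445 + 2 = -10139325 + 2 = -10139323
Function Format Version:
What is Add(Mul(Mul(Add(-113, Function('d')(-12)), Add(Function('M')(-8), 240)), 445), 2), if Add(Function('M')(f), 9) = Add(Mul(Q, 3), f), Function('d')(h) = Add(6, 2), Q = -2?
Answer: -10139323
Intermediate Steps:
Function('d')(h) = 8
Function('M')(f) = Add(-15, f) (Function('M')(f) = Add(-9, Add(Mul(-2, 3), f)) = Add(-9, Add(-6, f)) = Add(-15, f))
Add(Mul(Mul(Add(-113, Function('d')(-12)), Add(Function('M')(-8), 240)), 445), 2) = Add(Mul(Mul(Add(-113, 8), Add(Add(-15, -8), 240)), 445), 2) = Add(Mul(Mul(-105, Add(-23, 240)), 445), 2) = Add(Mul(Mul(-105, 217), 445), 2) = Add(Mul(-22785, 445), 2) = Add(-10139325, 2) = -10139323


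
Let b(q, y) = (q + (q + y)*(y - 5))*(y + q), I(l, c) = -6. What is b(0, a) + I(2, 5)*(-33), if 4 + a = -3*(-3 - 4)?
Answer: 3666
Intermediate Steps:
a = 17 (a = -4 - 3*(-3 - 4) = -4 - 3*(-7) = -4 + 21 = 17)
b(q, y) = (q + y)*(q + (-5 + y)*(q + y)) (b(q, y) = (q + (q + y)*(-5 + y))*(q + y) = (q + (-5 + y)*(q + y))*(q + y) = (q + y)*(q + (-5 + y)*(q + y)))
b(0, a) + I(2, 5)*(-33) = (17³ - 5*17² - 4*0² + 17*0² - 9*0*17 + 2*0*17²) - 6*(-33) = (4913 - 5*289 - 4*0 + 17*0 + 0 + 2*0*289) + 198 = (4913 - 1445 + 0 + 0 + 0 + 0) + 198 = 3468 + 198 = 3666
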